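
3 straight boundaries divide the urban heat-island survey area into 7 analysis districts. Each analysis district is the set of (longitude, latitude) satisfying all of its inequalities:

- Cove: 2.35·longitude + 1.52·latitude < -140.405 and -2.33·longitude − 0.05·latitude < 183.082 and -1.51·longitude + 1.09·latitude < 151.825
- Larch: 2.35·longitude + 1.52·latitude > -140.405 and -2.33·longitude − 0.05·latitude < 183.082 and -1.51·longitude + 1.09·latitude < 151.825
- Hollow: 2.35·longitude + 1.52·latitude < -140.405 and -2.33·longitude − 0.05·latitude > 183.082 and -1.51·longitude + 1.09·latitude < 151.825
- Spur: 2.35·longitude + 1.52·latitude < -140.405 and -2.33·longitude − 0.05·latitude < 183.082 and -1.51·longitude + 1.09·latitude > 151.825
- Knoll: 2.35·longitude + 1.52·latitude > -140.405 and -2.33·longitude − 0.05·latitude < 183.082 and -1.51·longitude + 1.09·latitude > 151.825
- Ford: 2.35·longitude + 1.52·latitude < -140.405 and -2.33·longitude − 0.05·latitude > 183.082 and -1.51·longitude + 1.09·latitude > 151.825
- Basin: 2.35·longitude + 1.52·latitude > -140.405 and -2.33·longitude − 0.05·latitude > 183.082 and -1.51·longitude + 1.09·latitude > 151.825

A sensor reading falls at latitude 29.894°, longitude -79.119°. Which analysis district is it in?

2.35·-79.119 + 1.52·29.894 = -140.491, which is < -140.405
-2.33·-79.119 − 0.05·29.894 = 182.853, which is < 183.082
-1.51·-79.119 + 1.09·29.894 = 152.054, which is > 151.825
This sign pattern matches Spur.

Spur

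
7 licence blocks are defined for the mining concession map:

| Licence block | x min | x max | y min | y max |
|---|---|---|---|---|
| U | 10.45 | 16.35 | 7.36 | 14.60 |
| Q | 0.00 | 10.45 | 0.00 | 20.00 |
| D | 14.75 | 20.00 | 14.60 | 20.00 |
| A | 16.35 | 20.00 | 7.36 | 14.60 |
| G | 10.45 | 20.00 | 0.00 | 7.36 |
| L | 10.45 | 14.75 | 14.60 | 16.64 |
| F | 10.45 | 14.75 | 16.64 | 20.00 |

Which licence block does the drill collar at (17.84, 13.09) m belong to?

A

The point has x = 17.84 and y = 13.09.
Only A satisfies 16.35 ≤ x ≤ 20.00 and 7.36 ≤ y ≤ 14.60.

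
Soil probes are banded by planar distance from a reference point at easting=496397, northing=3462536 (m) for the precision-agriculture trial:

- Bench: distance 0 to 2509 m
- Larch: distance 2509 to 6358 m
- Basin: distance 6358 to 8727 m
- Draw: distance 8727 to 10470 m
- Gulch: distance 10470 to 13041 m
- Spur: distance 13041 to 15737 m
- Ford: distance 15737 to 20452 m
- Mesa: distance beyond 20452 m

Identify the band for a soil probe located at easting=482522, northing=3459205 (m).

Spur

Distance = √((482522−496397)² + (3459205−3462536)²) = √(192515625.000 + 11095561.000) = 14269.239 m.
13041 ≤ 14269.239 < 15737 → Spur.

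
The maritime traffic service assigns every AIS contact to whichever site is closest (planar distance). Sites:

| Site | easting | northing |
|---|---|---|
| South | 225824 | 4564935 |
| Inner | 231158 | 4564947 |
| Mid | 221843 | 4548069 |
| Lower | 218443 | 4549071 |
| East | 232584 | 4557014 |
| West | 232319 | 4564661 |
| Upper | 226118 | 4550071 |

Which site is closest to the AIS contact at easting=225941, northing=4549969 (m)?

Upper

Squared distances to each site:
South: 223994845.000; Inner: 251557573.000; Mid: 20403604.000; Lower: 57026408.000; East: 93761474.000; West: 256533748.000; Upper: 41733.000.
Minimum at Upper.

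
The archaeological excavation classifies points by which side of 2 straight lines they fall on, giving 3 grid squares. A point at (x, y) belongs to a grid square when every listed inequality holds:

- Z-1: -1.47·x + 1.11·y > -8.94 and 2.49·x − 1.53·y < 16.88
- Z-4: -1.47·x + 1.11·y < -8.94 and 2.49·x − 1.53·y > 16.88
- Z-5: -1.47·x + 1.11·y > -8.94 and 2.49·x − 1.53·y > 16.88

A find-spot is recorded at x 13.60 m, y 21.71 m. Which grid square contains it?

Z-1

-1.47·13.60 + 1.11·21.71 = 4.106, which is > -8.94
2.49·13.60 − 1.53·21.71 = 0.648, which is < 16.88
This sign pattern matches Z-1.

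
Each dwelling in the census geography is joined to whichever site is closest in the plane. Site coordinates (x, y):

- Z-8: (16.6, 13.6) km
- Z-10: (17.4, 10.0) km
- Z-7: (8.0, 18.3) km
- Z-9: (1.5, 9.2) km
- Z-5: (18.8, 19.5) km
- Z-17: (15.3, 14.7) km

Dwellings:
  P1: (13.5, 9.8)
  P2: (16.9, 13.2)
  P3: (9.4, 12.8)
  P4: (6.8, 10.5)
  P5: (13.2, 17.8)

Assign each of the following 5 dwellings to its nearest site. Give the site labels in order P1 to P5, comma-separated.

Z-10, Z-8, Z-7, Z-9, Z-17

P1 → Z-10 (d²=15.25)
P2 → Z-8 (d²=0.25)
P3 → Z-7 (d²=32.21)
P4 → Z-9 (d²=29.78)
P5 → Z-17 (d²=14.02)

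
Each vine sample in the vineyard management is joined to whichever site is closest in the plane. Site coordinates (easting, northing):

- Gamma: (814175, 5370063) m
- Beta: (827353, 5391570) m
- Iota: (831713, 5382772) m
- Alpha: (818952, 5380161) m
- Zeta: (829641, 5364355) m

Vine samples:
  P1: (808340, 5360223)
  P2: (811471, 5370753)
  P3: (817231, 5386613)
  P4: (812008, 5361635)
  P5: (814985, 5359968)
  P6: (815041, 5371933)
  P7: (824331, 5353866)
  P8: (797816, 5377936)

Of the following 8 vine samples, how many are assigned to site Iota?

P1 → Gamma
P2 → Gamma
P3 → Alpha
P4 → Gamma
P5 → Gamma
P6 → Gamma
P7 → Zeta
P8 → Gamma
0 of the 8 go to Iota.

0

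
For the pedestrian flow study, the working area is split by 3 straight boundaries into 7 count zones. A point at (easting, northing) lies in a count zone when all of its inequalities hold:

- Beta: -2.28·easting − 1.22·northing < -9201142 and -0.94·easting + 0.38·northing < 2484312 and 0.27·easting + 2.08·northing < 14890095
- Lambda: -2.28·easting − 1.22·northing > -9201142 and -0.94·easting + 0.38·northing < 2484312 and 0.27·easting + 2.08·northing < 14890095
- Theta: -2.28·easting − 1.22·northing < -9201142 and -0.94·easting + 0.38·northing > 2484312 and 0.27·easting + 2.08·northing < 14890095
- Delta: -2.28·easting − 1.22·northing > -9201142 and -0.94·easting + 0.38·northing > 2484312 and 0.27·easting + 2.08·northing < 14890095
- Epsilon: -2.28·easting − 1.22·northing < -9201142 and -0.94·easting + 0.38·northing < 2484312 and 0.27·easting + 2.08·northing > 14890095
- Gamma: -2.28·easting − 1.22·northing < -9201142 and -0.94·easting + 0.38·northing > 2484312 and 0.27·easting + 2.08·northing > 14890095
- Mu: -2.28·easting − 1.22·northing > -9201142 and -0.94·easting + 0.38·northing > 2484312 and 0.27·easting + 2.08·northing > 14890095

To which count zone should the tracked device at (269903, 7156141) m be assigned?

Epsilon

-2.28·269903 − 1.22·7156141 = -9345870.860, which is < -9201142
-0.94·269903 + 0.38·7156141 = 2465624.760, which is < 2484312
0.27·269903 + 2.08·7156141 = 14957647.090, which is > 14890095
This sign pattern matches Epsilon.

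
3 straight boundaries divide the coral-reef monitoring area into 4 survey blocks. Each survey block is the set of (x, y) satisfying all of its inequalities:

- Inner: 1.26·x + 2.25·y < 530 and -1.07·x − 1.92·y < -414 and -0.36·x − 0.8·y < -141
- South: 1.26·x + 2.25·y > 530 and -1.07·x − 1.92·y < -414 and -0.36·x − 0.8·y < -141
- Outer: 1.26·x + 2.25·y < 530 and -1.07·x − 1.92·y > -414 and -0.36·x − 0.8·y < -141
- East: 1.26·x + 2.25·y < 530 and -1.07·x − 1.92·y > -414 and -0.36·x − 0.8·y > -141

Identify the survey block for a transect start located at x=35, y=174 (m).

1.26·35 + 2.25·174 = 435.600, which is < 530
-1.07·35 − 1.92·174 = -371.530, which is > -414
-0.36·35 − 0.8·174 = -151.800, which is < -141
This sign pattern matches Outer.

Outer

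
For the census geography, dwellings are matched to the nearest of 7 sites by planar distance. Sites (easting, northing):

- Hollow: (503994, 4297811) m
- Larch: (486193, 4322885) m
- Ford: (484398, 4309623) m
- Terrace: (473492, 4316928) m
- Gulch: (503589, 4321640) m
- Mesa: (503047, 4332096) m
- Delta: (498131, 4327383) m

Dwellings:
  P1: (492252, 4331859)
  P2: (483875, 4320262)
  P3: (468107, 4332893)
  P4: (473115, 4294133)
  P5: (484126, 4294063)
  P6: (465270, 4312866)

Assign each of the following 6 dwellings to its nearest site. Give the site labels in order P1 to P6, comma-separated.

P1 → Delta (d²=54597217.00)
P2 → Larch (d²=12253253.00)
P3 → Terrace (d²=283879450.00)
P4 → Ford (d²=367246189.00)
P5 → Ford (d²=242187584.00)
P6 → Terrace (d²=84101128.00)

Delta, Larch, Terrace, Ford, Ford, Terrace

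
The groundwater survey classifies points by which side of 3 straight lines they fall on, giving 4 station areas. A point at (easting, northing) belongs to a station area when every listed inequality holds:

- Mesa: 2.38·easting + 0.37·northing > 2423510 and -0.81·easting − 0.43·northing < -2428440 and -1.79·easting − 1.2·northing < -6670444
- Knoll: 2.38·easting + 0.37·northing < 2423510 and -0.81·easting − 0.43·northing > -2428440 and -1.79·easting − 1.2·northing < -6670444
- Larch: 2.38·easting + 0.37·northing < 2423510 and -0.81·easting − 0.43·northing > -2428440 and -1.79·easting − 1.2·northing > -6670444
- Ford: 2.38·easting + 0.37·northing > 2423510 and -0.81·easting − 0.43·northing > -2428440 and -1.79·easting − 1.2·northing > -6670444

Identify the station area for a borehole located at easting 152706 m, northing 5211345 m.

Larch

2.38·152706 + 0.37·5211345 = 2291637.930, which is < 2423510
-0.81·152706 − 0.43·5211345 = -2364570.210, which is > -2428440
-1.79·152706 − 1.2·5211345 = -6526957.740, which is > -6670444
This sign pattern matches Larch.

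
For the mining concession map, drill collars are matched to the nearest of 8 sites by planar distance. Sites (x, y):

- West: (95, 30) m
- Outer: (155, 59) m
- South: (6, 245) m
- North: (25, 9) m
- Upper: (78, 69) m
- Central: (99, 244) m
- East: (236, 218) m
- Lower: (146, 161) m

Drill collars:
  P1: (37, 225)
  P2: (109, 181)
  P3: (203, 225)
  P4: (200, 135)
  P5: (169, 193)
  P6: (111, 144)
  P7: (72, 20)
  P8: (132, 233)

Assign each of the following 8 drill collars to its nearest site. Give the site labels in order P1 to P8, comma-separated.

P1 → South (d²=1361.00)
P2 → Lower (d²=1769.00)
P3 → East (d²=1138.00)
P4 → Lower (d²=3592.00)
P5 → Lower (d²=1553.00)
P6 → Lower (d²=1514.00)
P7 → West (d²=629.00)
P8 → Central (d²=1210.00)

South, Lower, East, Lower, Lower, Lower, West, Central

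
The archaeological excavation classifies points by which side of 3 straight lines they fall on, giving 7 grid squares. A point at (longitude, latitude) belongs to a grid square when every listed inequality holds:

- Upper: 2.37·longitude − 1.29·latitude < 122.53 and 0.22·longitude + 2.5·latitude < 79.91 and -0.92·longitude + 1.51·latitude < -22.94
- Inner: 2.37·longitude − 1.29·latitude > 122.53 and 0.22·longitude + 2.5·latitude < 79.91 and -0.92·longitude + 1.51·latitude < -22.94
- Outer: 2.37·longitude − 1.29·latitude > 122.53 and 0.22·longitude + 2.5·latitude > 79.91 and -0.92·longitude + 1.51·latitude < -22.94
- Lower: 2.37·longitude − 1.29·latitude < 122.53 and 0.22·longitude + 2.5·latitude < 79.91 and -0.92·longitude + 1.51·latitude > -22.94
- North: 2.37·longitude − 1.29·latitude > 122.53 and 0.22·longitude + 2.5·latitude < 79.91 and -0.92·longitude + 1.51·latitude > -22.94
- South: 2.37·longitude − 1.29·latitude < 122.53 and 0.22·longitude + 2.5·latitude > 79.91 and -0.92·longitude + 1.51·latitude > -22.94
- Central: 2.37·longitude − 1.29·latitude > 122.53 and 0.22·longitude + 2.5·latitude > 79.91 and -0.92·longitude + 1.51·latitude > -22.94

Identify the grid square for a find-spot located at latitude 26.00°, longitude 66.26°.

North

2.37·66.26 − 1.29·26.00 = 123.496, which is > 122.53
0.22·66.26 + 2.5·26.00 = 79.577, which is < 79.91
-0.92·66.26 + 1.51·26.00 = -21.699, which is > -22.94
This sign pattern matches North.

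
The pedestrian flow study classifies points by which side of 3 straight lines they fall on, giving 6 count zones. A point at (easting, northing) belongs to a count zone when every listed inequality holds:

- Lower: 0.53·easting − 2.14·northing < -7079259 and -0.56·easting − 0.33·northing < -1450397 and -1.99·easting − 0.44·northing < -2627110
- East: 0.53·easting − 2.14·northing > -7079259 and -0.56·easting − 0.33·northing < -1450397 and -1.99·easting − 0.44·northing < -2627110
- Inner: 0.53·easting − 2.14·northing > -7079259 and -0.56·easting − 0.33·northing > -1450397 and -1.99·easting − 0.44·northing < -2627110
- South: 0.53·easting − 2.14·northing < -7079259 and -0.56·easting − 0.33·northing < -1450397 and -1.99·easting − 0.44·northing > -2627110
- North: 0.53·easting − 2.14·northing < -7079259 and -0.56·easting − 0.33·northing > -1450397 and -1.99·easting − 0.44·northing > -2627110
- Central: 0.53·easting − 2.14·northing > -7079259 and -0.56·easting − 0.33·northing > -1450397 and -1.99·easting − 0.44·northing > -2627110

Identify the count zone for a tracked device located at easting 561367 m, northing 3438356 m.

0.53·561367 − 2.14·3438356 = -7060557.330, which is > -7079259
-0.56·561367 − 0.33·3438356 = -1449023.000, which is > -1450397
-1.99·561367 − 0.44·3438356 = -2629996.970, which is < -2627110
This sign pattern matches Inner.

Inner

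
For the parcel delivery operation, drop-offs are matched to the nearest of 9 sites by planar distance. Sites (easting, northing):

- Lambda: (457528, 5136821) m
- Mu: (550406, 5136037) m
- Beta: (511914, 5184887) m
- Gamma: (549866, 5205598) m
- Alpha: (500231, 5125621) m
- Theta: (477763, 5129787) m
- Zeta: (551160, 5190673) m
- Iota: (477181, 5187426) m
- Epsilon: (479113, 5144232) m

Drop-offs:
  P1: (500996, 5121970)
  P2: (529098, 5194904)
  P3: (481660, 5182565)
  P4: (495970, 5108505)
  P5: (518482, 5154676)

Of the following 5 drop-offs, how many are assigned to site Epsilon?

P1 → Alpha
P2 → Beta
P3 → Iota
P4 → Alpha
P5 → Beta
0 of the 5 go to Epsilon.

0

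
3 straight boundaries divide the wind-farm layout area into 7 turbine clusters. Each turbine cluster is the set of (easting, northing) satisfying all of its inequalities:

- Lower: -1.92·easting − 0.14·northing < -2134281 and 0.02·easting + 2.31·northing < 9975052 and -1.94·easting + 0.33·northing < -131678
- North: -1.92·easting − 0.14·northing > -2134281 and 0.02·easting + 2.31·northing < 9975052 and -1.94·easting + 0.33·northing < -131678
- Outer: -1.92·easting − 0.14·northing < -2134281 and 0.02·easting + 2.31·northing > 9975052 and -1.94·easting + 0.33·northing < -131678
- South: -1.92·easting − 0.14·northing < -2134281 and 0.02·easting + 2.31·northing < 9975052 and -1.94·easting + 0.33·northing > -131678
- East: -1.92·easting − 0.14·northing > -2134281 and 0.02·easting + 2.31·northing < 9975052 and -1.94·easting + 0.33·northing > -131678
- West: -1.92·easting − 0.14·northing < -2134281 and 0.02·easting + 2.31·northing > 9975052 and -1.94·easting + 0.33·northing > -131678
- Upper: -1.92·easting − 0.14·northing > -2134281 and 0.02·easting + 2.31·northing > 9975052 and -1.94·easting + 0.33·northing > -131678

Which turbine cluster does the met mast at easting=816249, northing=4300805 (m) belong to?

Lower

-1.92·816249 − 0.14·4300805 = -2169310.780, which is < -2134281
0.02·816249 + 2.31·4300805 = 9951184.530, which is < 9975052
-1.94·816249 + 0.33·4300805 = -164257.410, which is < -131678
This sign pattern matches Lower.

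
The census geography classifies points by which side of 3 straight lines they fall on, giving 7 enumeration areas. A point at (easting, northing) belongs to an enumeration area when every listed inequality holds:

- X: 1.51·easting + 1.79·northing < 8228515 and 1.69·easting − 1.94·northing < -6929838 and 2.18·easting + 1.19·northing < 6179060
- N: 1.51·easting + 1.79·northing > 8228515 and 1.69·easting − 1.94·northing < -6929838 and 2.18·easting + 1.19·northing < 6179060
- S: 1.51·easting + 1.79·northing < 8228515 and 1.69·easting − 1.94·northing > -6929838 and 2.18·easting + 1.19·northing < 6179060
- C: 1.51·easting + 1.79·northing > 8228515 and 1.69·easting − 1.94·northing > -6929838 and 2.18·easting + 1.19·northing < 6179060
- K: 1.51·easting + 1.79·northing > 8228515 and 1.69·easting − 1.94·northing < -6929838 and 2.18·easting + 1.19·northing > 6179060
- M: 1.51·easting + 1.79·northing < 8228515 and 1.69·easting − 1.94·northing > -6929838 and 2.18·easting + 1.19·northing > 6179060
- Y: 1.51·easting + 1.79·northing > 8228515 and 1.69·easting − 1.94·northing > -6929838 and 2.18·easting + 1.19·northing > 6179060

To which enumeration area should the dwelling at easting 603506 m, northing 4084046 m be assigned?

S

1.51·603506 + 1.79·4084046 = 8221736.400, which is < 8228515
1.69·603506 − 1.94·4084046 = -6903124.100, which is > -6929838
2.18·603506 + 1.19·4084046 = 6175657.820, which is < 6179060
This sign pattern matches S.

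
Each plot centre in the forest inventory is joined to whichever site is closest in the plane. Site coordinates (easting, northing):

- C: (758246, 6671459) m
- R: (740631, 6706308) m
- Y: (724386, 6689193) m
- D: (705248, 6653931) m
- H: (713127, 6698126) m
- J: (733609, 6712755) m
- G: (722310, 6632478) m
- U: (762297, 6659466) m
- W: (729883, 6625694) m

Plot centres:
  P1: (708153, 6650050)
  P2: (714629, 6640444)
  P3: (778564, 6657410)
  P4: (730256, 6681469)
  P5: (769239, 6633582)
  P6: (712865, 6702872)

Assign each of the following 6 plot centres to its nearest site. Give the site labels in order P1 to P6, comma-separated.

P1 → D (d²=23501186.00)
P2 → G (d²=122454917.00)
P3 → U (d²=268842425.00)
P4 → Y (d²=94117076.00)
P5 → U (d²=718172820.00)
P6 → H (d²=22593160.00)

D, G, U, Y, U, H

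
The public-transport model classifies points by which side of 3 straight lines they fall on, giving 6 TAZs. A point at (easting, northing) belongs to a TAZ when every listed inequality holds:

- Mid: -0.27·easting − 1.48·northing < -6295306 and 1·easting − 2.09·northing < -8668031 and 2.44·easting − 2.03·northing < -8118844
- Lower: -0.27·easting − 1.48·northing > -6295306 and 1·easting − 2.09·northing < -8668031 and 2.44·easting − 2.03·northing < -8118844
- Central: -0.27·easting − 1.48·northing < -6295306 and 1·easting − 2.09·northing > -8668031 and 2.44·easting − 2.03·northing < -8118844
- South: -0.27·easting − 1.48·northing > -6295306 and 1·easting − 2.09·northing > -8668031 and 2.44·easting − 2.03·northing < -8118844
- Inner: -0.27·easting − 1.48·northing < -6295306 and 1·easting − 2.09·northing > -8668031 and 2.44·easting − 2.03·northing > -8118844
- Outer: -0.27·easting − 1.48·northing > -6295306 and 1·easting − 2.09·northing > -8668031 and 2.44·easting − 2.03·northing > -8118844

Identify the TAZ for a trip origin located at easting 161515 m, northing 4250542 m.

-0.27·161515 − 1.48·4250542 = -6334411.210, which is < -6295306
1·161515 − 2.09·4250542 = -8722117.780, which is < -8668031
2.44·161515 − 2.03·4250542 = -8234503.660, which is < -8118844
This sign pattern matches Mid.

Mid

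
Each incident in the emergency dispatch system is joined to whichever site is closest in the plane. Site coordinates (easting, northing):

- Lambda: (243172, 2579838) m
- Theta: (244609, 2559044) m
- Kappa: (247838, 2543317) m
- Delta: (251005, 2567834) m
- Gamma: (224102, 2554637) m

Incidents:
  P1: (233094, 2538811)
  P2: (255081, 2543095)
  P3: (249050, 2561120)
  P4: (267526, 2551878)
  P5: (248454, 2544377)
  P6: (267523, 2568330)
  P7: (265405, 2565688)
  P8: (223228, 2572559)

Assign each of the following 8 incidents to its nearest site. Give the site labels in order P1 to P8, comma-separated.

Kappa, Kappa, Theta, Kappa, Kappa, Delta, Delta, Gamma

P1 → Kappa (d²=237689572.00)
P2 → Kappa (d²=52510333.00)
P3 → Theta (d²=24032257.00)
P4 → Kappa (d²=460908065.00)
P5 → Kappa (d²=1503056.00)
P6 → Delta (d²=273090340.00)
P7 → Delta (d²=211965316.00)
P8 → Gamma (d²=321961960.00)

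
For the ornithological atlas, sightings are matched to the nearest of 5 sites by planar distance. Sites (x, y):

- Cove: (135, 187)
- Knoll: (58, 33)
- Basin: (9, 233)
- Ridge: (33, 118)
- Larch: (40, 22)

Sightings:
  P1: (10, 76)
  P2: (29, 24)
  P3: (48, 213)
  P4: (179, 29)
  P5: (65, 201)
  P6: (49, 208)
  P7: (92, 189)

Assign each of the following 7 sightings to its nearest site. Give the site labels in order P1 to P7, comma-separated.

P1 → Ridge (d²=2293.00)
P2 → Larch (d²=125.00)
P3 → Basin (d²=1921.00)
P4 → Knoll (d²=14657.00)
P5 → Basin (d²=4160.00)
P6 → Basin (d²=2225.00)
P7 → Cove (d²=1853.00)

Ridge, Larch, Basin, Knoll, Basin, Basin, Cove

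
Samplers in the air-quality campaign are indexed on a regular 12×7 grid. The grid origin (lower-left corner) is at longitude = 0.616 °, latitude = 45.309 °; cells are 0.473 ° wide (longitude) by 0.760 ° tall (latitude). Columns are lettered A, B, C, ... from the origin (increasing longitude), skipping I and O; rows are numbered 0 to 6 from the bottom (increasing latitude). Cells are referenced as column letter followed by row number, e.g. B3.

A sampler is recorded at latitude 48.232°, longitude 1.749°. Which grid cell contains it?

Column index: ⌊(1.749 − 0.616) / 0.473⌋ = ⌊2.395⌋ = 2 → column C
Row offset from origin: ⌊(48.232 − 45.309) / 0.760⌋ = ⌊3.846⌋ = 3 → row 3

C3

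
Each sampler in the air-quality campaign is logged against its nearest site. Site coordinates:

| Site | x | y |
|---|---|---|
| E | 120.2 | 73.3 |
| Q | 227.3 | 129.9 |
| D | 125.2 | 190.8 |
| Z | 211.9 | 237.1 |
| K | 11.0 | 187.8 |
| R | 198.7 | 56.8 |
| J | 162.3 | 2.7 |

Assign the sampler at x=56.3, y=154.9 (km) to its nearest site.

K

Squared distances to each site:
E: 10741.770; Q: 29866.000; D: 6036.020; Z: 30968.200; K: 3134.500; R: 29901.370; J: 34400.840.
Minimum at K.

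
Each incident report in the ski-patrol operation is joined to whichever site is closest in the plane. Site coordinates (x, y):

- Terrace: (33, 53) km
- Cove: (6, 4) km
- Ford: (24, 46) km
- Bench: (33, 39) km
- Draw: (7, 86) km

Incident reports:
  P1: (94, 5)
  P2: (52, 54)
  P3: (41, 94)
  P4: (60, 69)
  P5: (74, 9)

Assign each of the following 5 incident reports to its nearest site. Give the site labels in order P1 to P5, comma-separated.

P1 → Bench (d²=4877.00)
P2 → Terrace (d²=362.00)
P3 → Draw (d²=1220.00)
P4 → Terrace (d²=985.00)
P5 → Bench (d²=2581.00)

Bench, Terrace, Draw, Terrace, Bench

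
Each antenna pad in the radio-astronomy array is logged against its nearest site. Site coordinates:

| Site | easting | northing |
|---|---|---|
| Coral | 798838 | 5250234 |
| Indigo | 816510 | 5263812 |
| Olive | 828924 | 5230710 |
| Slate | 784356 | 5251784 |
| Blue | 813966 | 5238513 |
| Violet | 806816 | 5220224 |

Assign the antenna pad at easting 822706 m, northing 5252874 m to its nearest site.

Squared distances to each site:
Coral: 576651024.000; Indigo: 158030260.000; Olive: 529906420.000; Slate: 1471910600.000; Blue: 282625921.000; Violet: 1318514600.000.
Minimum at Indigo.

Indigo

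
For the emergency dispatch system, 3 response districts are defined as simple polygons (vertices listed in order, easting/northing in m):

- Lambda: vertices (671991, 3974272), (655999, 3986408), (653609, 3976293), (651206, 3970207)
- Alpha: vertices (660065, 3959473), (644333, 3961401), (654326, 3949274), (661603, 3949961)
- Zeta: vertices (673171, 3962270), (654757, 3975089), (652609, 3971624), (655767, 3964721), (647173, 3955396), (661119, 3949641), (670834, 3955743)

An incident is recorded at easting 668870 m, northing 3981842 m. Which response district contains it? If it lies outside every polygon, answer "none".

Cast a ray rightward from (668870, 3981842). For each polygon, the edges (by vertex number in listed order) whose endpoints lie on opposite sides of northing = 3981842, where each meets that height, and whether that is right or left of the point:
Lambda: 1–2 at easting≈662015.8 (left), 2–3 at easting≈654920.1 (left) → 0 crossings.
Alpha: no edge straddles that height → 0 crossings.
Zeta: no edge straddles that height → 0 crossings.
All counts are even, so the point lies outside every listed polygon.

none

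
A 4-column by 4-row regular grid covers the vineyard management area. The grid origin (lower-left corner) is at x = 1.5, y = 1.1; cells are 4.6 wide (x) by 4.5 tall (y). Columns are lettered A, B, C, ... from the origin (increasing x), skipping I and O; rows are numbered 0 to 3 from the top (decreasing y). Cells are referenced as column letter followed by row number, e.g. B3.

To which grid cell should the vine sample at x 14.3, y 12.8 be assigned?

Column index: ⌊(14.3 − 1.5) / 4.6⌋ = ⌊2.783⌋ = 2 → column C
Row offset from origin: ⌊(12.8 − 1.1) / 4.5⌋ = ⌊2.600⌋ = 2 → row 1 (counted from top)

C1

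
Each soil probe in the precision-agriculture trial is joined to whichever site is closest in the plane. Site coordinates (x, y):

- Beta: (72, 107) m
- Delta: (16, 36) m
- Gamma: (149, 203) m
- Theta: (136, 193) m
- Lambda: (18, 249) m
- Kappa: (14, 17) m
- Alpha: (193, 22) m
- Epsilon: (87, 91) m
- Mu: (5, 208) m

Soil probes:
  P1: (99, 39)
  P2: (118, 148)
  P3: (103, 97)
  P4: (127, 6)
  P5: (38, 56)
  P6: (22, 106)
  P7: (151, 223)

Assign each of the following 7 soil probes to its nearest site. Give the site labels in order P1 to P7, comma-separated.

Epsilon, Theta, Epsilon, Alpha, Delta, Beta, Gamma

P1 → Epsilon (d²=2848.00)
P2 → Theta (d²=2349.00)
P3 → Epsilon (d²=292.00)
P4 → Alpha (d²=4612.00)
P5 → Delta (d²=884.00)
P6 → Beta (d²=2501.00)
P7 → Gamma (d²=404.00)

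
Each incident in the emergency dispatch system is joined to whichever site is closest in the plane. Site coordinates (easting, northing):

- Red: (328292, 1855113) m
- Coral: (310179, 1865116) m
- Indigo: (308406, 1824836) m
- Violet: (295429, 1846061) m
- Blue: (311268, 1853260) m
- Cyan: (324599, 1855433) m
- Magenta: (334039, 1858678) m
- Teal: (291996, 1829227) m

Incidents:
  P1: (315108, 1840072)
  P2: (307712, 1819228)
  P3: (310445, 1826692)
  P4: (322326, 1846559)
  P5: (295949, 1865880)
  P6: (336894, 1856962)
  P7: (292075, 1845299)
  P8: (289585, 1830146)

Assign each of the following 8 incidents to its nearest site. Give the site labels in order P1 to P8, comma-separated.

Blue, Indigo, Indigo, Cyan, Coral, Magenta, Violet, Teal

P1 → Blue (d²=188668944.00)
P2 → Indigo (d²=31931300.00)
P3 → Indigo (d²=7602257.00)
P4 → Cyan (d²=83914405.00)
P5 → Coral (d²=203076596.00)
P6 → Magenta (d²=11095681.00)
P7 → Violet (d²=11829960.00)
P8 → Teal (d²=6657482.00)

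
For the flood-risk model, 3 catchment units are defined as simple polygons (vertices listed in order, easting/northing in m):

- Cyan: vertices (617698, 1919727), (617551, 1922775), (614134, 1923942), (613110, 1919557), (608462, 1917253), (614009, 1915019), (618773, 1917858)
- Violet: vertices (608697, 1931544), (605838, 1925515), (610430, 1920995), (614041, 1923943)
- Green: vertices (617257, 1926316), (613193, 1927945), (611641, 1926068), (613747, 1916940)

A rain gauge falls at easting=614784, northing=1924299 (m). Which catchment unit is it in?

Cast a ray rightward from (614784, 1924299). For each polygon, the edges (by vertex number in listed order) whose endpoints lie on opposite sides of northing = 1924299, where each meets that height, and whether that is right or left of the point:
Cyan: no edge straddles that height → 0 crossings.
Violet: 2–3 at easting≈607073.4 (left), 4–1 at easting≈613790.7 (left) → 0 crossings.
Green: 3–4 at easting≈612049.1 (left), 4–1 at easting≈616501.9 (right) → 1 crossing.
Only Green has an odd count, so the point is inside Green.

Green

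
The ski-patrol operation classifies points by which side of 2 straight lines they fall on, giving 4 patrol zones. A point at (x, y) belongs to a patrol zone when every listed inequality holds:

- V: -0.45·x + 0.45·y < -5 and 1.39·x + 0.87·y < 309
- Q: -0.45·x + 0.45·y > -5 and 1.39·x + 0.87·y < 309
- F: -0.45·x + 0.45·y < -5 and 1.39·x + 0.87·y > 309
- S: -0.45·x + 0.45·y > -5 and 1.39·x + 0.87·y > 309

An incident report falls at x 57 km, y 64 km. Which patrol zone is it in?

-0.45·57 + 0.45·64 = 3.150, which is > -5
1.39·57 + 0.87·64 = 134.910, which is < 309
This sign pattern matches Q.

Q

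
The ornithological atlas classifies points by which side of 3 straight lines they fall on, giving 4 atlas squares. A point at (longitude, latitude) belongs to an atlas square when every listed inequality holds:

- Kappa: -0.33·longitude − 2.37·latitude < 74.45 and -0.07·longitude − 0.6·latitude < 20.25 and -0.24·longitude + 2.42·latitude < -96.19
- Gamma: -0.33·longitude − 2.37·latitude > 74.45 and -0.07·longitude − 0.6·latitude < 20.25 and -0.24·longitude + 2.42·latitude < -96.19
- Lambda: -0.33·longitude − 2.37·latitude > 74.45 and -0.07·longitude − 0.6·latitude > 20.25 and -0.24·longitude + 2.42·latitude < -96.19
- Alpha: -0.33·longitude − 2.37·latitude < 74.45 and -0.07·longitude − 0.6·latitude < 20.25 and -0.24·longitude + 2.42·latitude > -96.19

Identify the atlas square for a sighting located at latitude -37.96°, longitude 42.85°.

Gamma

-0.33·42.85 − 2.37·-37.96 = 75.825, which is > 74.45
-0.07·42.85 − 0.6·-37.96 = 19.776, which is < 20.25
-0.24·42.85 + 2.42·-37.96 = -102.147, which is < -96.19
This sign pattern matches Gamma.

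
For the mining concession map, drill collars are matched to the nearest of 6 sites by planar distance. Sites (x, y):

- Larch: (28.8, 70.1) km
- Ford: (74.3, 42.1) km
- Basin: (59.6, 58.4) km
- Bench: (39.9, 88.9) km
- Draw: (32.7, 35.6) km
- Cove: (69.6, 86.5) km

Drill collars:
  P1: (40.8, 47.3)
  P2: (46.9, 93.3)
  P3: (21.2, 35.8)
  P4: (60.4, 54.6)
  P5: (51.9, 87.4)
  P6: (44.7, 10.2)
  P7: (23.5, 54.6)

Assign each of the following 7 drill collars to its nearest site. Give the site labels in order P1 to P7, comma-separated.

Draw, Bench, Draw, Basin, Bench, Draw, Larch

P1 → Draw (d²=202.50)
P2 → Bench (d²=68.36)
P3 → Draw (d²=132.29)
P4 → Basin (d²=15.08)
P5 → Bench (d²=146.25)
P6 → Draw (d²=789.16)
P7 → Larch (d²=268.34)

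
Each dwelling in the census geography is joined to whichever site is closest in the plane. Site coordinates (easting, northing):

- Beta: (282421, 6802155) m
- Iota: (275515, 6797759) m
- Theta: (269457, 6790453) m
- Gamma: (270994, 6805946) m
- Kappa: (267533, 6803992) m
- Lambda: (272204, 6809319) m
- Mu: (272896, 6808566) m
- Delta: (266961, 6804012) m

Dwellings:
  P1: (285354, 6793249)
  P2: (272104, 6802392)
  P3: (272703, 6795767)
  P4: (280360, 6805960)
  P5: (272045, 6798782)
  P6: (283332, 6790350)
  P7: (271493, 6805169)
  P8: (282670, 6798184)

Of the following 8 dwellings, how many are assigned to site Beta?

P1 → Beta
P2 → Gamma
P3 → Iota
P4 → Beta
P5 → Iota
P6 → Iota
P7 → Gamma
P8 → Beta
3 of the 8 go to Beta.

3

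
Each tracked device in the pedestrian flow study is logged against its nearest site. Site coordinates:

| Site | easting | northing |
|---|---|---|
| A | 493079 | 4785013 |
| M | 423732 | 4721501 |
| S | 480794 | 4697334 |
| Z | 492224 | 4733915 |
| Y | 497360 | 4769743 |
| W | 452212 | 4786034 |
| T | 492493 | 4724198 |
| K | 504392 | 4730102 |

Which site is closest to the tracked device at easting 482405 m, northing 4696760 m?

Squared distances to each site:
A: 7902526285.000; M: 4054638010.000; S: 2924797.000; Z: 1476906786.000; Y: 5550170314.000; W: 8881464325.000; T: 854611588.000; K: 1595117133.000.
Minimum at S.

S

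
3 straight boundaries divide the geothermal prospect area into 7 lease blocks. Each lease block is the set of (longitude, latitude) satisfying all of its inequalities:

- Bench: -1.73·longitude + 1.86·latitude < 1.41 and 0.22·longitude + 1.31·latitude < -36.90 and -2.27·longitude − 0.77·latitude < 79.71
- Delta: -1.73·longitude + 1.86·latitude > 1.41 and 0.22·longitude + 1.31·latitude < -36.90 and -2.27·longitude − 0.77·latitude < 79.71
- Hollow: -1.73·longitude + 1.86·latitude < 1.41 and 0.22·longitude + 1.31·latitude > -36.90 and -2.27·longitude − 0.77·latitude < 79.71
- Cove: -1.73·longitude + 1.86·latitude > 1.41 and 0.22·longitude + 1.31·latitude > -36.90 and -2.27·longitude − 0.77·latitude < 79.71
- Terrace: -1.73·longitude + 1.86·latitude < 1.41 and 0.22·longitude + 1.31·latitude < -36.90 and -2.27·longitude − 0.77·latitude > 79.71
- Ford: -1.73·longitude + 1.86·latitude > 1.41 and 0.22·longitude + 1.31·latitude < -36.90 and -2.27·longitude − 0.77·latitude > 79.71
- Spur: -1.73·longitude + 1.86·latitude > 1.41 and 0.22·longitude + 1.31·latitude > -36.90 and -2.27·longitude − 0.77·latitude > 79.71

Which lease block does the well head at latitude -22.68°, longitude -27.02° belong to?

Cove

-1.73·-27.02 + 1.86·-22.68 = 4.560, which is > 1.41
0.22·-27.02 + 1.31·-22.68 = -35.655, which is > -36.90
-2.27·-27.02 − 0.77·-22.68 = 78.799, which is < 79.71
This sign pattern matches Cove.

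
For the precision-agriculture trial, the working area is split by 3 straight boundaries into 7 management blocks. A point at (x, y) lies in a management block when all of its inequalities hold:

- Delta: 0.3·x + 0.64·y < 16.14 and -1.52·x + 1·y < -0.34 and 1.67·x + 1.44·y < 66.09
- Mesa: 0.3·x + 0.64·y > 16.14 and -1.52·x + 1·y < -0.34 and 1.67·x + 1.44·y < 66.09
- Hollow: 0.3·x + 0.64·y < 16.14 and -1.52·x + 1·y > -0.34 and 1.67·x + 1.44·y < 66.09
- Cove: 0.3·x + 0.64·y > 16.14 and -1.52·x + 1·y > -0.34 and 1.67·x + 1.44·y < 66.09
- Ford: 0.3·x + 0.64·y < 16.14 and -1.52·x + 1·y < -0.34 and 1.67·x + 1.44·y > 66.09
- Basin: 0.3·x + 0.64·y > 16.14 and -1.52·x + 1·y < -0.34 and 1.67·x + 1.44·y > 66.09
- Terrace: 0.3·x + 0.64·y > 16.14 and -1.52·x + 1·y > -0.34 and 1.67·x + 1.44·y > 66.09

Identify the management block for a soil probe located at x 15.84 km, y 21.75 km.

Mesa

0.3·15.84 + 0.64·21.75 = 18.672, which is > 16.14
-1.52·15.84 + 1·21.75 = -2.327, which is < -0.34
1.67·15.84 + 1.44·21.75 = 57.773, which is < 66.09
This sign pattern matches Mesa.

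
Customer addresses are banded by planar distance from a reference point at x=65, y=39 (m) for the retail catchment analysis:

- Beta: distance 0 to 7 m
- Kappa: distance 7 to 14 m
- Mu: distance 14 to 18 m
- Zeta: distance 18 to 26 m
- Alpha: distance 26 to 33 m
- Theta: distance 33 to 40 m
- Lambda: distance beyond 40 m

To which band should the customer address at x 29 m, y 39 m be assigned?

Theta

Distance = √((29−65)² + (39−39)²) = √(1296.000 + 0.000) = 36.000 m.
33 ≤ 36.000 < 40 → Theta.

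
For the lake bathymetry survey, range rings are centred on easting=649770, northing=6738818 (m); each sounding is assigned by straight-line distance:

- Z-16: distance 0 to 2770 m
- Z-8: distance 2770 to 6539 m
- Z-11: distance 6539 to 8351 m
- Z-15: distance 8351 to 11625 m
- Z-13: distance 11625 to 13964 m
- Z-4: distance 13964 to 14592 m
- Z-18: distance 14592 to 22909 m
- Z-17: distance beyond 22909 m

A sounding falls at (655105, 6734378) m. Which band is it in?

Distance = √((655105−649770)² + (6734378−6738818)²) = √(28462225.000 + 19713600.000) = 6940.881 m.
6539 ≤ 6940.881 < 8351 → Z-11.

Z-11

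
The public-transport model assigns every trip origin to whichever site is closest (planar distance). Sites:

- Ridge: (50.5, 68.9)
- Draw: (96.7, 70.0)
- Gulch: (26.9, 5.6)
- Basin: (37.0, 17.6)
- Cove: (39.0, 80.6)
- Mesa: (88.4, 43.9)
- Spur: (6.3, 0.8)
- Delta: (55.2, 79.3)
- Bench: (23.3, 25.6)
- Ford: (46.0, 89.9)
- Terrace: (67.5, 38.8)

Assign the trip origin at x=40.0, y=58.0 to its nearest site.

Squared distances to each site:
Ridge: 229.060; Draw: 3358.890; Gulch: 2917.370; Basin: 1641.160; Cove: 511.760; Mesa: 2541.370; Spur: 4407.530; Delta: 684.730; Bench: 1328.650; Ford: 1053.610; Terrace: 1124.890.
Minimum at Ridge.

Ridge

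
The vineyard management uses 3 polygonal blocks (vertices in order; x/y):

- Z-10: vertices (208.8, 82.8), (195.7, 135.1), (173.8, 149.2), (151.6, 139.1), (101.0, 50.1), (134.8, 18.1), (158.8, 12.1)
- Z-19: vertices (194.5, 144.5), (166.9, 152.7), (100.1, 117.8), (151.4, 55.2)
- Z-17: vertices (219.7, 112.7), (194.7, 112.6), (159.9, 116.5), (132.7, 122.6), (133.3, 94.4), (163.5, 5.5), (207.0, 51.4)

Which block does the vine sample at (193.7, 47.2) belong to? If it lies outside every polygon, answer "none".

Cast a ray rightward from (193.7, 47.2). For each polygon, the edges (by vertex number in listed order) whose endpoints lie on opposite sides of y = 47.2, where each meets that height, and whether that is right or left of the point:
Z-10: 5–6 at x≈104.06 (left), 7–1 at x≈183.62 (left) → 0 crossings.
Z-19: no edge straddles that height → 0 crossings.
Z-17: 5–6 at x≈149.33 (left), 6–7 at x≈203.02 (right) → 1 crossing.
Only Z-17 has an odd count, so the point is inside Z-17.

Z-17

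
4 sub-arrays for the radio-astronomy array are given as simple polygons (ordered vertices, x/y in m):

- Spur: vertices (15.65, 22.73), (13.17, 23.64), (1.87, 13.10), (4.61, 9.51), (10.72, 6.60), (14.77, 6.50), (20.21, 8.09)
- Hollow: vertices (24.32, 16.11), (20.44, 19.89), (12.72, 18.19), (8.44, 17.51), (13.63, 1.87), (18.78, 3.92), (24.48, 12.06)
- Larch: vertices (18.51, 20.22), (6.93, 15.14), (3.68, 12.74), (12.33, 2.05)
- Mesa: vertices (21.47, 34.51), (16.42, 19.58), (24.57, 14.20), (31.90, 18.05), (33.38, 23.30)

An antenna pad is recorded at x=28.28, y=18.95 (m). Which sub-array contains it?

Mesa

Cast a ray rightward from (28.28, 18.95). For each polygon, the edges (by vertex number in listed order) whose endpoints lie on opposite sides of y = 18.95, where each meets that height, and whether that is right or left of the point:
Spur: 2–3 at x≈8.142 (left), 7–1 at x≈16.827 (left) → 0 crossings.
Hollow: 1–2 at x≈21.405 (left), 2–3 at x≈16.171 (left) → 0 crossings.
Larch: 1–2 at x≈15.615 (left), 4–1 at x≈18.078 (left) → 0 crossings.
Mesa: 2–3 at x≈17.374 (left), 4–5 at x≈32.154 (right) → 1 crossing.
Only Mesa has an odd count, so the point is inside Mesa.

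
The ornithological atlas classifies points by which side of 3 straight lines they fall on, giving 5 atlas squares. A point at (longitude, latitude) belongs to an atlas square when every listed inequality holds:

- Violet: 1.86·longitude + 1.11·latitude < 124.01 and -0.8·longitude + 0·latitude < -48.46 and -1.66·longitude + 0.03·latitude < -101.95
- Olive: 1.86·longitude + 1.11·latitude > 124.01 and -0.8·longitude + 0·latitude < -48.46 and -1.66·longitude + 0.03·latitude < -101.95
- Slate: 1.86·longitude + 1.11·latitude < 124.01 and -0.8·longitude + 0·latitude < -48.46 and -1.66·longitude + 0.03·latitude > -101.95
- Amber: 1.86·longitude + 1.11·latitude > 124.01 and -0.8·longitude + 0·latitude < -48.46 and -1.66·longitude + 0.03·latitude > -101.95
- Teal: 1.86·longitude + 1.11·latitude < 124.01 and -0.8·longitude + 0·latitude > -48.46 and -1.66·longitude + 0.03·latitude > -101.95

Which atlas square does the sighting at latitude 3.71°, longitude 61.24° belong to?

Slate

1.86·61.24 + 1.11·3.71 = 118.025, which is < 124.01
-0.8·61.24 + 0·3.71 = -48.992, which is < -48.46
-1.66·61.24 + 0.03·3.71 = -101.547, which is > -101.95
This sign pattern matches Slate.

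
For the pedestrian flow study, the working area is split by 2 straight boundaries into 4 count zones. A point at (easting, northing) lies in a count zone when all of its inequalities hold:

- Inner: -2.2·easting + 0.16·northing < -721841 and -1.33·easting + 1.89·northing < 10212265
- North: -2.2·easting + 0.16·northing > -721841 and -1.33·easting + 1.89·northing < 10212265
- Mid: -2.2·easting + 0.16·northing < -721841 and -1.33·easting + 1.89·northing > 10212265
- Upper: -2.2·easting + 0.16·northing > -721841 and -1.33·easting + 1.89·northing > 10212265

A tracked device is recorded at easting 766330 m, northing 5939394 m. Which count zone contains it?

-2.2·766330 + 0.16·5939394 = -735622.960, which is < -721841
-1.33·766330 + 1.89·5939394 = 10206235.760, which is < 10212265
This sign pattern matches Inner.

Inner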